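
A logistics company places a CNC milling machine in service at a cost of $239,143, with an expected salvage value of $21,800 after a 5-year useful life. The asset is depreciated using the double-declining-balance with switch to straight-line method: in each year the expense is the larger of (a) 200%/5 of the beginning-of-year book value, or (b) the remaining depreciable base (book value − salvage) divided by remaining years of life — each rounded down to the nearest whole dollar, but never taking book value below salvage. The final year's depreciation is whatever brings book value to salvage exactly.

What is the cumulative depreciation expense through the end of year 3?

$187,487

Depreciable base = $239,143 − $21,800 = $217,343.
Year 1: DB = ⌊$239,143 × 200%/5⌋ = $95,657; SL = ⌊$217,343/5⌋ = $43,468 → take DB $95,657. Book value $143,486.
Year 2: DB = ⌊$143,486 × 200%/5⌋ = $57,394; SL = ⌊$121,686/4⌋ = $30,421 → take DB $57,394. Book value $86,092.
Year 3: DB = ⌊$86,092 × 200%/5⌋ = $34,436; SL = ⌊$64,292/3⌋ = $21,430 → take DB $34,436. Book value $51,656.
Accumulated through year 3 = $239,143 − $51,656 = $187,487.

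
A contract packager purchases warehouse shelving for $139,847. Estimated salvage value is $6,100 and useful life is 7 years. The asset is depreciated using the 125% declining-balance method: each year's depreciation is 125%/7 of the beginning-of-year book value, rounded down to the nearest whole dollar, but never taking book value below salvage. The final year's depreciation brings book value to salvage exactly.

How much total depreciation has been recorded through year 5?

$87,545

Depreciable base = $139,847 − $6,100 = $133,747.
Year 1: ⌊$139,847 × 125%/7⌋ = $24,972. Book value $114,875.
Year 2: ⌊$114,875 × 125%/7⌋ = $20,513. Book value $94,362.
Year 3: ⌊$94,362 × 125%/7⌋ = $16,850. Book value $77,512.
Year 4: ⌊$77,512 × 125%/7⌋ = $13,841. Book value $63,671.
Year 5: ⌊$63,671 × 125%/7⌋ = $11,369. Book value $52,302.
Accumulated through year 5 = $139,847 − $52,302 = $87,545.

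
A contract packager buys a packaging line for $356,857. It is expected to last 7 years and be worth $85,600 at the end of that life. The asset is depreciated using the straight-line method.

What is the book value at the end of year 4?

$201,853

Depreciable base = $356,857 − $85,600 = $271,257.
Annual expense = $271,257 / 7 = $38,751.
End of year 1: book value $318,106.
End of year 2: book value $279,355.
End of year 3: book value $240,604.
End of year 4: book value $201,853.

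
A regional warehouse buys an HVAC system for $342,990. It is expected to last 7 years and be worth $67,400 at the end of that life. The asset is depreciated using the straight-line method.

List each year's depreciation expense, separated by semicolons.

$39,370; $39,370; $39,370; $39,370; $39,370; $39,370; $39,370

Depreciable base = $342,990 − $67,400 = $275,590.
Annual expense = $275,590 / 7 = $39,370.
End of year 1: book value $303,620.
End of year 2: book value $264,250.
End of year 3: book value $224,880.
End of year 4: book value $185,510.
End of year 5: book value $146,140.
End of year 6: book value $106,770.
End of year 7: book value $67,400.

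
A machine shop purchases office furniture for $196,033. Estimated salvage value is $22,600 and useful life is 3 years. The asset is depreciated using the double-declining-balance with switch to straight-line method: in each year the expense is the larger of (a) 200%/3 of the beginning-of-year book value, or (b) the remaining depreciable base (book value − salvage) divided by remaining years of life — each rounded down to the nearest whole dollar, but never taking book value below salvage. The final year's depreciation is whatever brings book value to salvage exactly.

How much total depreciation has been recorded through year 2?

$173,433

Depreciable base = $196,033 − $22,600 = $173,433.
Year 1: DB = ⌊$196,033 × 200%/3⌋ = $130,688; SL = ⌊$173,433/3⌋ = $57,811 → take DB $130,688. Book value $65,345.
Year 2: DB = ⌊$65,345 × 200%/3⌋ = $43,563; SL = ⌊$42,745/2⌋ = $21,372 → take DB $43,563, capped at $42,745. Book value $22,600.
Accumulated through year 2 = $196,033 − $22,600 = $173,433.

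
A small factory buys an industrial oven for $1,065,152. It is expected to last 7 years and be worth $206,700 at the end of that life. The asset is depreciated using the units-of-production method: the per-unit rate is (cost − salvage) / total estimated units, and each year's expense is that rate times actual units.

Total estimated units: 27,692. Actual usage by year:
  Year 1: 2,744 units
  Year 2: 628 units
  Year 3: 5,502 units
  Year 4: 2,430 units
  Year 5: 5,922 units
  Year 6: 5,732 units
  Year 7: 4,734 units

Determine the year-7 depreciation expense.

Depreciable base = $1,065,152 − $206,700 = $858,452.
Rate = $858,452 / 27,692 units = $31 per unit.
Year 1: 2,744 × $31 = $85,064. Book value $980,088.
Year 2: 628 × $31 = $19,468. Book value $960,620.
Year 3: 5,502 × $31 = $170,562. Book value $790,058.
Year 4: 2,430 × $31 = $75,330. Book value $714,728.
Year 5: 5,922 × $31 = $183,582. Book value $531,146.
Year 6: 5,732 × $31 = $177,692. Book value $353,454.
Year 7: 4,734 × $31 = $146,754. Book value $206,700.

$146,754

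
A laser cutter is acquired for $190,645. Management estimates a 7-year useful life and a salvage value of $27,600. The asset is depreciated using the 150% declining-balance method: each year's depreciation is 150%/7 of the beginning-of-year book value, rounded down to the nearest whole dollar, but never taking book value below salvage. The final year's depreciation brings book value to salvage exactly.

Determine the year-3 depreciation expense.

$25,220

Depreciable base = $190,645 − $27,600 = $163,045.
Year 1: ⌊$190,645 × 150%/7⌋ = $40,852. Book value $149,793.
Year 2: ⌊$149,793 × 150%/7⌋ = $32,098. Book value $117,695.
Year 3: ⌊$117,695 × 150%/7⌋ = $25,220. Book value $92,475.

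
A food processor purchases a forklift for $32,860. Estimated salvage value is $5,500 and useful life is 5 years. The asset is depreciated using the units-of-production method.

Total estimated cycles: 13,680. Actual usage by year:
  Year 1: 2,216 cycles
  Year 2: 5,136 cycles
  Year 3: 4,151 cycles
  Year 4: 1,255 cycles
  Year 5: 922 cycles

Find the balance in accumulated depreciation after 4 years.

Depreciable base = $32,860 − $5,500 = $27,360.
Rate = $27,360 / 13,680 cycles = $2 per cycle.
Year 1: 2,216 × $2 = $4,432. Book value $28,428.
Year 2: 5,136 × $2 = $10,272. Book value $18,156.
Year 3: 4,151 × $2 = $8,302. Book value $9,854.
Year 4: 1,255 × $2 = $2,510. Book value $7,344.
Accumulated through year 4 = $32,860 − $7,344 = $25,516.

$25,516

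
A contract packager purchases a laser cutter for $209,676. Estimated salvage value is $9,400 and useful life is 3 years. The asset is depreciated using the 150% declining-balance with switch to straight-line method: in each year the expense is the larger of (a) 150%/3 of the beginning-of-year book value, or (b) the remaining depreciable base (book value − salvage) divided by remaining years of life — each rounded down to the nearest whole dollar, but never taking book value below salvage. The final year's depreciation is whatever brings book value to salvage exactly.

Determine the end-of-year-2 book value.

Depreciable base = $209,676 − $9,400 = $200,276.
Year 1: DB = ⌊$209,676 × 150%/3⌋ = $104,838; SL = ⌊$200,276/3⌋ = $66,758 → take DB $104,838. Book value $104,838.
Year 2: DB = ⌊$104,838 × 150%/3⌋ = $52,419; SL = ⌊$95,438/2⌋ = $47,719 → take DB $52,419. Book value $52,419.

$52,419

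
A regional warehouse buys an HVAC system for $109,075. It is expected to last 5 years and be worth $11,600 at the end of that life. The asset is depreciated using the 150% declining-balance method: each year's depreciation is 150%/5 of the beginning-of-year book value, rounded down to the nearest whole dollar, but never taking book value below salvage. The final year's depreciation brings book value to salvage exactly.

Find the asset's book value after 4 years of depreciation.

$26,190

Depreciable base = $109,075 − $11,600 = $97,475.
Year 1: ⌊$109,075 × 150%/5⌋ = $32,722. Book value $76,353.
Year 2: ⌊$76,353 × 150%/5⌋ = $22,905. Book value $53,448.
Year 3: ⌊$53,448 × 150%/5⌋ = $16,034. Book value $37,414.
Year 4: ⌊$37,414 × 150%/5⌋ = $11,224. Book value $26,190.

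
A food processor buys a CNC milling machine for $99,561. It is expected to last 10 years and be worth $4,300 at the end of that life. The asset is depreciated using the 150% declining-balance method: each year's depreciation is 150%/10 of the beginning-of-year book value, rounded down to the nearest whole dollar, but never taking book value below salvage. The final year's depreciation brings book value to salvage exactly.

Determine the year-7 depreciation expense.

$5,632

Depreciable base = $99,561 − $4,300 = $95,261.
Year 1: ⌊$99,561 × 150%/10⌋ = $14,934. Book value $84,627.
Year 2: ⌊$84,627 × 150%/10⌋ = $12,694. Book value $71,933.
Year 3: ⌊$71,933 × 150%/10⌋ = $10,789. Book value $61,144.
Year 4: ⌊$61,144 × 150%/10⌋ = $9,171. Book value $51,973.
Year 5: ⌊$51,973 × 150%/10⌋ = $7,795. Book value $44,178.
Year 6: ⌊$44,178 × 150%/10⌋ = $6,626. Book value $37,552.
Year 7: ⌊$37,552 × 150%/10⌋ = $5,632. Book value $31,920.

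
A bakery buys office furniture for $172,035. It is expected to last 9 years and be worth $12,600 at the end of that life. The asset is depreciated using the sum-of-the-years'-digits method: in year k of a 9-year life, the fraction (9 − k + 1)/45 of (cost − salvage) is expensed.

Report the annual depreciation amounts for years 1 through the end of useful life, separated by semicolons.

$31,887; $28,344; $24,801; $21,258; $17,715; $14,172; $10,629; $7,086; $3,543

Depreciable base = $172,035 − $12,600 = $159,435.
Sum of the years' digits = 9+8+7+6+5+4+3+2+1 = 45.
Year 1: $159,435 × 9/45 = $31,887. Book value $140,148.
Year 2: $159,435 × 8/45 = $28,344. Book value $111,804.
Year 3: $159,435 × 7/45 = $24,801. Book value $87,003.
Year 4: $159,435 × 6/45 = $21,258. Book value $65,745.
Year 5: $159,435 × 5/45 = $17,715. Book value $48,030.
Year 6: $159,435 × 4/45 = $14,172. Book value $33,858.
Year 7: $159,435 × 3/45 = $10,629. Book value $23,229.
Year 8: $159,435 × 2/45 = $7,086. Book value $16,143.
Year 9: $159,435 × 1/45 = $3,543. Book value $12,600.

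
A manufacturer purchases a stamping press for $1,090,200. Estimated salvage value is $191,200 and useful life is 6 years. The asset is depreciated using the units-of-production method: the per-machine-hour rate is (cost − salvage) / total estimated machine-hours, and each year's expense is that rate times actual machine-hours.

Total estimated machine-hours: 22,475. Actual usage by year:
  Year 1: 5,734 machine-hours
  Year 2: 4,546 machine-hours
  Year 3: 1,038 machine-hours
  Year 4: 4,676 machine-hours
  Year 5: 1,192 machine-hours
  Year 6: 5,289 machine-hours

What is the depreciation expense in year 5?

$47,680

Depreciable base = $1,090,200 − $191,200 = $899,000.
Rate = $899,000 / 22,475 machine-hours = $40 per machine-hour.
Year 1: 5,734 × $40 = $229,360. Book value $860,840.
Year 2: 4,546 × $40 = $181,840. Book value $679,000.
Year 3: 1,038 × $40 = $41,520. Book value $637,480.
Year 4: 4,676 × $40 = $187,040. Book value $450,440.
Year 5: 1,192 × $40 = $47,680. Book value $402,760.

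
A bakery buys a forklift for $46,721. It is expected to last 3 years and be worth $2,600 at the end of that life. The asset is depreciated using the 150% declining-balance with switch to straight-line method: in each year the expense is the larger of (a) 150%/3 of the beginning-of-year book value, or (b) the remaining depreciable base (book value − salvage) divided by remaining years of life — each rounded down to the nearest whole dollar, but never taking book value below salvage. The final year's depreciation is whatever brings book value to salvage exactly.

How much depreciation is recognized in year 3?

$9,081

Depreciable base = $46,721 − $2,600 = $44,121.
Year 1: DB = ⌊$46,721 × 150%/3⌋ = $23,360; SL = ⌊$44,121/3⌋ = $14,707 → take DB $23,360. Book value $23,361.
Year 2: DB = ⌊$23,361 × 150%/3⌋ = $11,680; SL = ⌊$20,761/2⌋ = $10,380 → take DB $11,680. Book value $11,681.
Year 3 (final): $11,681 − $2,600 = $9,081. Book value $2,600.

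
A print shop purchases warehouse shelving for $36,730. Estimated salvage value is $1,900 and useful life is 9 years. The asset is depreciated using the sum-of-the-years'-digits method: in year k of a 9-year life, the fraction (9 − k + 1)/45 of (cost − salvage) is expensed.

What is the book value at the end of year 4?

$13,510

Depreciable base = $36,730 − $1,900 = $34,830.
Sum of the years' digits = 9+8+7+6+5+4+3+2+1 = 45.
Year 1: $34,830 × 9/45 = $6,966. Book value $29,764.
Year 2: $34,830 × 8/45 = $6,192. Book value $23,572.
Year 3: $34,830 × 7/45 = $5,418. Book value $18,154.
Year 4: $34,830 × 6/45 = $4,644. Book value $13,510.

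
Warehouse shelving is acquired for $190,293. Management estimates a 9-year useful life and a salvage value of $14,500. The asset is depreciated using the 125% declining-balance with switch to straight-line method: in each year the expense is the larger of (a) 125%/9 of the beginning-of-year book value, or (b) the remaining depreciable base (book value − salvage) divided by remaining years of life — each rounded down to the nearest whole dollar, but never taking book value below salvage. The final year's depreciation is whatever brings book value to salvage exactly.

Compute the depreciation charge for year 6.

Depreciable base = $190,293 − $14,500 = $175,793.
Year 1: DB = ⌊$190,293 × 125%/9⌋ = $26,429; SL = ⌊$175,793/9⌋ = $19,532 → take DB $26,429. Book value $163,864.
Year 2: DB = ⌊$163,864 × 125%/9⌋ = $22,758; SL = ⌊$149,364/8⌋ = $18,670 → take DB $22,758. Book value $141,106.
Year 3: DB = ⌊$141,106 × 125%/9⌋ = $19,598; SL = ⌊$126,606/7⌋ = $18,086 → take DB $19,598. Book value $121,508.
Year 4: DB = ⌊$121,508 × 125%/9⌋ = $16,876; SL = ⌊$107,008/6⌋ = $17,834 → take SL $17,834. Book value $103,674.
Year 5: DB = ⌊$103,674 × 125%/9⌋ = $14,399; SL = ⌊$89,174/5⌋ = $17,834 → take SL $17,834. Book value $85,840.
Year 6: DB = ⌊$85,840 × 125%/9⌋ = $11,922; SL = ⌊$71,340/4⌋ = $17,835 → take SL $17,835. Book value $68,005.

$17,835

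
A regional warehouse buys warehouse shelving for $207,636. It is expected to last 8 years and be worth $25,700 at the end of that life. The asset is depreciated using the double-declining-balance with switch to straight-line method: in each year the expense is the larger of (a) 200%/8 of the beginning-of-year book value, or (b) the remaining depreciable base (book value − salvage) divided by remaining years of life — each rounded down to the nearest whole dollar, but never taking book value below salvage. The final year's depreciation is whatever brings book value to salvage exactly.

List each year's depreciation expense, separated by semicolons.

$51,909; $38,931; $29,199; $21,899; $16,424; $12,318; $9,239; $2,017

Depreciable base = $207,636 − $25,700 = $181,936.
Year 1: DB = ⌊$207,636 × 200%/8⌋ = $51,909; SL = ⌊$181,936/8⌋ = $22,742 → take DB $51,909. Book value $155,727.
Year 2: DB = ⌊$155,727 × 200%/8⌋ = $38,931; SL = ⌊$130,027/7⌋ = $18,575 → take DB $38,931. Book value $116,796.
Year 3: DB = ⌊$116,796 × 200%/8⌋ = $29,199; SL = ⌊$91,096/6⌋ = $15,182 → take DB $29,199. Book value $87,597.
Year 4: DB = ⌊$87,597 × 200%/8⌋ = $21,899; SL = ⌊$61,897/5⌋ = $12,379 → take DB $21,899. Book value $65,698.
Year 5: DB = ⌊$65,698 × 200%/8⌋ = $16,424; SL = ⌊$39,998/4⌋ = $9,999 → take DB $16,424. Book value $49,274.
Year 6: DB = ⌊$49,274 × 200%/8⌋ = $12,318; SL = ⌊$23,574/3⌋ = $7,858 → take DB $12,318. Book value $36,956.
Year 7: DB = ⌊$36,956 × 200%/8⌋ = $9,239; SL = ⌊$11,256/2⌋ = $5,628 → take DB $9,239. Book value $27,717.
Year 8 (final): $27,717 − $25,700 = $2,017. Book value $25,700.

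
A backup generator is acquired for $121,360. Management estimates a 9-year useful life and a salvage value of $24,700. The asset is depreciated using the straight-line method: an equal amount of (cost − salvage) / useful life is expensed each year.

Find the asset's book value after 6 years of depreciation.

Depreciable base = $121,360 − $24,700 = $96,660.
Annual expense = $96,660 / 9 = $10,740.
End of year 1: book value $110,620.
End of year 2: book value $99,880.
End of year 3: book value $89,140.
End of year 4: book value $78,400.
End of year 5: book value $67,660.
End of year 6: book value $56,920.

$56,920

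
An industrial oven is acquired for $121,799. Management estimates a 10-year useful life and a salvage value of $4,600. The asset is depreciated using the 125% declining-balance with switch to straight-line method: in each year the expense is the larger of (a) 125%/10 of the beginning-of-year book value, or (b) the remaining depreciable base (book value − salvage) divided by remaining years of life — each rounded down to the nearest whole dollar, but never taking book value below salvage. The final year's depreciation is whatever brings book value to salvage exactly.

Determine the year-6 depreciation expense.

Depreciable base = $121,799 − $4,600 = $117,199.
Year 1: DB = ⌊$121,799 × 125%/10⌋ = $15,224; SL = ⌊$117,199/10⌋ = $11,719 → take DB $15,224. Book value $106,575.
Year 2: DB = ⌊$106,575 × 125%/10⌋ = $13,321; SL = ⌊$101,975/9⌋ = $11,330 → take DB $13,321. Book value $93,254.
Year 3: DB = ⌊$93,254 × 125%/10⌋ = $11,656; SL = ⌊$88,654/8⌋ = $11,081 → take DB $11,656. Book value $81,598.
Year 4: DB = ⌊$81,598 × 125%/10⌋ = $10,199; SL = ⌊$76,998/7⌋ = $10,999 → take SL $10,999. Book value $70,599.
Year 5: DB = ⌊$70,599 × 125%/10⌋ = $8,824; SL = ⌊$65,999/6⌋ = $10,999 → take SL $10,999. Book value $59,600.
Year 6: DB = ⌊$59,600 × 125%/10⌋ = $7,450; SL = ⌊$55,000/5⌋ = $11,000 → take SL $11,000. Book value $48,600.

$11,000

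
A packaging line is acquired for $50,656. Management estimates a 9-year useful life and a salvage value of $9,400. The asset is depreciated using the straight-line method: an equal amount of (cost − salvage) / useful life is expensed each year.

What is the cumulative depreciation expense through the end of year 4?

Depreciable base = $50,656 − $9,400 = $41,256.
Annual expense = $41,256 / 9 = $4,584.
End of year 1: book value $46,072.
End of year 2: book value $41,488.
End of year 3: book value $36,904.
End of year 4: book value $32,320.
Accumulated through year 4 = $50,656 − $32,320 = $18,336.

$18,336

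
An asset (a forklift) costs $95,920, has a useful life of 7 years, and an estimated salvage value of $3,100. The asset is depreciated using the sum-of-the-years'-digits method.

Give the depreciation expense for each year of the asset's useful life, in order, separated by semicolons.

Depreciable base = $95,920 − $3,100 = $92,820.
Sum of the years' digits = 7+6+5+4+3+2+1 = 28.
Year 1: $92,820 × 7/28 = $23,205. Book value $72,715.
Year 2: $92,820 × 6/28 = $19,890. Book value $52,825.
Year 3: $92,820 × 5/28 = $16,575. Book value $36,250.
Year 4: $92,820 × 4/28 = $13,260. Book value $22,990.
Year 5: $92,820 × 3/28 = $9,945. Book value $13,045.
Year 6: $92,820 × 2/28 = $6,630. Book value $6,415.
Year 7: $92,820 × 1/28 = $3,315. Book value $3,100.

$23,205; $19,890; $16,575; $13,260; $9,945; $6,630; $3,315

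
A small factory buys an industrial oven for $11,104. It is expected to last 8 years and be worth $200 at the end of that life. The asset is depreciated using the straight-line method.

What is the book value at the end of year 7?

Depreciable base = $11,104 − $200 = $10,904.
Annual expense = $10,904 / 8 = $1,363.
End of year 1: book value $9,741.
End of year 2: book value $8,378.
End of year 3: book value $7,015.
End of year 4: book value $5,652.
End of year 5: book value $4,289.
End of year 6: book value $2,926.
End of year 7: book value $1,563.

$1,563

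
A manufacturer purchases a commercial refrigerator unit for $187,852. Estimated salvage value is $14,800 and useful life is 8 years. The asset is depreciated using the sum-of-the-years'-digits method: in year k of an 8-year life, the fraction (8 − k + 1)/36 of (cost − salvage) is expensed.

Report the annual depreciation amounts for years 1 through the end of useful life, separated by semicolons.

$38,456; $33,649; $28,842; $24,035; $19,228; $14,421; $9,614; $4,807

Depreciable base = $187,852 − $14,800 = $173,052.
Sum of the years' digits = 8+7+6+5+4+3+2+1 = 36.
Year 1: $173,052 × 8/36 = $38,456. Book value $149,396.
Year 2: $173,052 × 7/36 = $33,649. Book value $115,747.
Year 3: $173,052 × 6/36 = $28,842. Book value $86,905.
Year 4: $173,052 × 5/36 = $24,035. Book value $62,870.
Year 5: $173,052 × 4/36 = $19,228. Book value $43,642.
Year 6: $173,052 × 3/36 = $14,421. Book value $29,221.
Year 7: $173,052 × 2/36 = $9,614. Book value $19,607.
Year 8: $173,052 × 1/36 = $4,807. Book value $14,800.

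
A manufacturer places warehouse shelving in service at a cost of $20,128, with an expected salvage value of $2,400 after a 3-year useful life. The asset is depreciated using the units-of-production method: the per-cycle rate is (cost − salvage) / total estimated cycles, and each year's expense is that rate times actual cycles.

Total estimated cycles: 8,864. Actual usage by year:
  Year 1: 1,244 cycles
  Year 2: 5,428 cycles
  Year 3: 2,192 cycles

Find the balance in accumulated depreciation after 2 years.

Depreciable base = $20,128 − $2,400 = $17,728.
Rate = $17,728 / 8,864 cycles = $2 per cycle.
Year 1: 1,244 × $2 = $2,488. Book value $17,640.
Year 2: 5,428 × $2 = $10,856. Book value $6,784.
Accumulated through year 2 = $20,128 − $6,784 = $13,344.

$13,344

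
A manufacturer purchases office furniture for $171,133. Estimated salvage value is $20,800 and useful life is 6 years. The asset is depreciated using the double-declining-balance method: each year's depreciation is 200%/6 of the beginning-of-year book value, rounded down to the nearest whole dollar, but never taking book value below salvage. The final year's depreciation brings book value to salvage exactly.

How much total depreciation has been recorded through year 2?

$95,073

Depreciable base = $171,133 − $20,800 = $150,333.
Year 1: ⌊$171,133 × 200%/6⌋ = $57,044. Book value $114,089.
Year 2: ⌊$114,089 × 200%/6⌋ = $38,029. Book value $76,060.
Accumulated through year 2 = $171,133 − $76,060 = $95,073.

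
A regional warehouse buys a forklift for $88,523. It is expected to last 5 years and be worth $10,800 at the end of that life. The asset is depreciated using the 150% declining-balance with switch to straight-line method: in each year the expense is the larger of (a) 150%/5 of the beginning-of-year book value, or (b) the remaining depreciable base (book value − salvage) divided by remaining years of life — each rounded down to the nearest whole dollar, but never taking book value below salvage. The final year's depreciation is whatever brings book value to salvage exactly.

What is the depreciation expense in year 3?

Depreciable base = $88,523 − $10,800 = $77,723.
Year 1: DB = ⌊$88,523 × 150%/5⌋ = $26,556; SL = ⌊$77,723/5⌋ = $15,544 → take DB $26,556. Book value $61,967.
Year 2: DB = ⌊$61,967 × 150%/5⌋ = $18,590; SL = ⌊$51,167/4⌋ = $12,791 → take DB $18,590. Book value $43,377.
Year 3: DB = ⌊$43,377 × 150%/5⌋ = $13,013; SL = ⌊$32,577/3⌋ = $10,859 → take DB $13,013. Book value $30,364.

$13,013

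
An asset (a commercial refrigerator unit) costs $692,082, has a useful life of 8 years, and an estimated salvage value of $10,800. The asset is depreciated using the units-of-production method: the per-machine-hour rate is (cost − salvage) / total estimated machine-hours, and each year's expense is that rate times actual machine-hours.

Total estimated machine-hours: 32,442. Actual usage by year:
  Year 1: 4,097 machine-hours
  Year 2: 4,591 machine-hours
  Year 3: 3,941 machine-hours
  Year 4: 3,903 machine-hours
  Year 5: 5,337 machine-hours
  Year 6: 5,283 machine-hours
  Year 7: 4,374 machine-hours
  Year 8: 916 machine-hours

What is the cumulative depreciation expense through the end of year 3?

$265,209

Depreciable base = $692,082 − $10,800 = $681,282.
Rate = $681,282 / 32,442 machine-hours = $21 per machine-hour.
Year 1: 4,097 × $21 = $86,037. Book value $606,045.
Year 2: 4,591 × $21 = $96,411. Book value $509,634.
Year 3: 3,941 × $21 = $82,761. Book value $426,873.
Accumulated through year 3 = $692,082 − $426,873 = $265,209.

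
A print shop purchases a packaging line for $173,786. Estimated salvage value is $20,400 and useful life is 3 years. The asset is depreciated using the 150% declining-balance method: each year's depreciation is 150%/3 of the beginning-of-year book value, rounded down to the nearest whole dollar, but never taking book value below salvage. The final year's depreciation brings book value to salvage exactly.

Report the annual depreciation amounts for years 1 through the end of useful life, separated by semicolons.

$86,893; $43,446; $23,047

Depreciable base = $173,786 − $20,400 = $153,386.
Year 1: ⌊$173,786 × 150%/3⌋ = $86,893. Book value $86,893.
Year 2: ⌊$86,893 × 150%/3⌋ = $43,446. Book value $43,447.
Year 3 (final): $43,447 − $20,400 = $23,047. Book value $20,400.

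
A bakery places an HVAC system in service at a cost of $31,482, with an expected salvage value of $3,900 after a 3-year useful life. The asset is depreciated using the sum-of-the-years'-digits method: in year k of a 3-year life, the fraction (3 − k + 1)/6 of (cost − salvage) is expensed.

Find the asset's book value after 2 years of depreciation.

$8,497

Depreciable base = $31,482 − $3,900 = $27,582.
Sum of the years' digits = 3+2+1 = 6.
Year 1: $27,582 × 3/6 = $13,791. Book value $17,691.
Year 2: $27,582 × 2/6 = $9,194. Book value $8,497.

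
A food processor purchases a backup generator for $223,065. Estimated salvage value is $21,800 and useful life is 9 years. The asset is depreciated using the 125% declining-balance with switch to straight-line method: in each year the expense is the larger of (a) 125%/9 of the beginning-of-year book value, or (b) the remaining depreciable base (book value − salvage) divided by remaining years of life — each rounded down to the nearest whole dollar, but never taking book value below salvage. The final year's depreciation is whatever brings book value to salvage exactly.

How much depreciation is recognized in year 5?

$20,105

Depreciable base = $223,065 − $21,800 = $201,265.
Year 1: DB = ⌊$223,065 × 125%/9⌋ = $30,981; SL = ⌊$201,265/9⌋ = $22,362 → take DB $30,981. Book value $192,084.
Year 2: DB = ⌊$192,084 × 125%/9⌋ = $26,678; SL = ⌊$170,284/8⌋ = $21,285 → take DB $26,678. Book value $165,406.
Year 3: DB = ⌊$165,406 × 125%/9⌋ = $22,973; SL = ⌊$143,606/7⌋ = $20,515 → take DB $22,973. Book value $142,433.
Year 4: DB = ⌊$142,433 × 125%/9⌋ = $19,782; SL = ⌊$120,633/6⌋ = $20,105 → take SL $20,105. Book value $122,328.
Year 5: DB = ⌊$122,328 × 125%/9⌋ = $16,990; SL = ⌊$100,528/5⌋ = $20,105 → take SL $20,105. Book value $102,223.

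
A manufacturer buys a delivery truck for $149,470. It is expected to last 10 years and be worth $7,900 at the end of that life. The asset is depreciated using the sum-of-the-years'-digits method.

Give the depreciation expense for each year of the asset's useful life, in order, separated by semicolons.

Depreciable base = $149,470 − $7,900 = $141,570.
Sum of the years' digits = 10+9+8+7+6+5+4+3+2+1 = 55.
Year 1: $141,570 × 10/55 = $25,740. Book value $123,730.
Year 2: $141,570 × 9/55 = $23,166. Book value $100,564.
Year 3: $141,570 × 8/55 = $20,592. Book value $79,972.
Year 4: $141,570 × 7/55 = $18,018. Book value $61,954.
Year 5: $141,570 × 6/55 = $15,444. Book value $46,510.
Year 6: $141,570 × 5/55 = $12,870. Book value $33,640.
Year 7: $141,570 × 4/55 = $10,296. Book value $23,344.
Year 8: $141,570 × 3/55 = $7,722. Book value $15,622.
Year 9: $141,570 × 2/55 = $5,148. Book value $10,474.
Year 10: $141,570 × 1/55 = $2,574. Book value $7,900.

$25,740; $23,166; $20,592; $18,018; $15,444; $12,870; $10,296; $7,722; $5,148; $2,574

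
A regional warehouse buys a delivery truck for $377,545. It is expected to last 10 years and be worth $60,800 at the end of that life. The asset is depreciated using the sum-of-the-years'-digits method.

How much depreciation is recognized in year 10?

Depreciable base = $377,545 − $60,800 = $316,745.
Sum of the years' digits = 10+9+8+7+6+5+4+3+2+1 = 55.
Year 1: $316,745 × 10/55 = $57,590. Book value $319,955.
Year 2: $316,745 × 9/55 = $51,831. Book value $268,124.
Year 3: $316,745 × 8/55 = $46,072. Book value $222,052.
Year 4: $316,745 × 7/55 = $40,313. Book value $181,739.
Year 5: $316,745 × 6/55 = $34,554. Book value $147,185.
Year 6: $316,745 × 5/55 = $28,795. Book value $118,390.
Year 7: $316,745 × 4/55 = $23,036. Book value $95,354.
Year 8: $316,745 × 3/55 = $17,277. Book value $78,077.
Year 9: $316,745 × 2/55 = $11,518. Book value $66,559.
Year 10: $316,745 × 1/55 = $5,759. Book value $60,800.

$5,759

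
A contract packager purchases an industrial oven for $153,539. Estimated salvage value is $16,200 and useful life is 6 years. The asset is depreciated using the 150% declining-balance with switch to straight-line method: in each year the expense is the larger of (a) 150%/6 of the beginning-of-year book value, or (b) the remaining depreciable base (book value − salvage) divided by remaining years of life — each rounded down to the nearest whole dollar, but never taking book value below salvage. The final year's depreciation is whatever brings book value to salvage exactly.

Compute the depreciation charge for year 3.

Depreciable base = $153,539 − $16,200 = $137,339.
Year 1: DB = ⌊$153,539 × 150%/6⌋ = $38,384; SL = ⌊$137,339/6⌋ = $22,889 → take DB $38,384. Book value $115,155.
Year 2: DB = ⌊$115,155 × 150%/6⌋ = $28,788; SL = ⌊$98,955/5⌋ = $19,791 → take DB $28,788. Book value $86,367.
Year 3: DB = ⌊$86,367 × 150%/6⌋ = $21,591; SL = ⌊$70,167/4⌋ = $17,541 → take DB $21,591. Book value $64,776.

$21,591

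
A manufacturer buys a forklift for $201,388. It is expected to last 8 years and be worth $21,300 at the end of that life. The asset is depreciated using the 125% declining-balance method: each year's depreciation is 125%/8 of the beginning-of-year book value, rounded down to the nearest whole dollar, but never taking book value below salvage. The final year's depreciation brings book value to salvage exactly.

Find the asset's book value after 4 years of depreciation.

$102,070

Depreciable base = $201,388 − $21,300 = $180,088.
Year 1: ⌊$201,388 × 125%/8⌋ = $31,466. Book value $169,922.
Year 2: ⌊$169,922 × 125%/8⌋ = $26,550. Book value $143,372.
Year 3: ⌊$143,372 × 125%/8⌋ = $22,401. Book value $120,971.
Year 4: ⌊$120,971 × 125%/8⌋ = $18,901. Book value $102,070.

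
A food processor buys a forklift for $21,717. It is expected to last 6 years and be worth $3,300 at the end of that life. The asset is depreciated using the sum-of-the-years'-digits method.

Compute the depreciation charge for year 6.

Depreciable base = $21,717 − $3,300 = $18,417.
Sum of the years' digits = 6+5+4+3+2+1 = 21.
Year 1: $18,417 × 6/21 = $5,262. Book value $16,455.
Year 2: $18,417 × 5/21 = $4,385. Book value $12,070.
Year 3: $18,417 × 4/21 = $3,508. Book value $8,562.
Year 4: $18,417 × 3/21 = $2,631. Book value $5,931.
Year 5: $18,417 × 2/21 = $1,754. Book value $4,177.
Year 6: $18,417 × 1/21 = $877. Book value $3,300.

$877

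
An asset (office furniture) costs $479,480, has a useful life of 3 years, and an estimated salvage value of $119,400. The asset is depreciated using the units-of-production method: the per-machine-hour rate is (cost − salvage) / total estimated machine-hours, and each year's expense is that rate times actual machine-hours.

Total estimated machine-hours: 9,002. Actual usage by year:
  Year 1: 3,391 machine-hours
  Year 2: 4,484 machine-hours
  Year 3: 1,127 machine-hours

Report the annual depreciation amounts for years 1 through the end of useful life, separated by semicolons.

$135,640; $179,360; $45,080

Depreciable base = $479,480 − $119,400 = $360,080.
Rate = $360,080 / 9,002 machine-hours = $40 per machine-hour.
Year 1: 3,391 × $40 = $135,640. Book value $343,840.
Year 2: 4,484 × $40 = $179,360. Book value $164,480.
Year 3: 1,127 × $40 = $45,080. Book value $119,400.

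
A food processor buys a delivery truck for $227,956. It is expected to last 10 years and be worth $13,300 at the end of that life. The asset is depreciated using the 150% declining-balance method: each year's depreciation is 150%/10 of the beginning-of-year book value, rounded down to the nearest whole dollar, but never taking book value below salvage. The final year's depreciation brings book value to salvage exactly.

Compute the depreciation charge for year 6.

Depreciable base = $227,956 − $13,300 = $214,656.
Year 1: ⌊$227,956 × 150%/10⌋ = $34,193. Book value $193,763.
Year 2: ⌊$193,763 × 150%/10⌋ = $29,064. Book value $164,699.
Year 3: ⌊$164,699 × 150%/10⌋ = $24,704. Book value $139,995.
Year 4: ⌊$139,995 × 150%/10⌋ = $20,999. Book value $118,996.
Year 5: ⌊$118,996 × 150%/10⌋ = $17,849. Book value $101,147.
Year 6: ⌊$101,147 × 150%/10⌋ = $15,172. Book value $85,975.

$15,172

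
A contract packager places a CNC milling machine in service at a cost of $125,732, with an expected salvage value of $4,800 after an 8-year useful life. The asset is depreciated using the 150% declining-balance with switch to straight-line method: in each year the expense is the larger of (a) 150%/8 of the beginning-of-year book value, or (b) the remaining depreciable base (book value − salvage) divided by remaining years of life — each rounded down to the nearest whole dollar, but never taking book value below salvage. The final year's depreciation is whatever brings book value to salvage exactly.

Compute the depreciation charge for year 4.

Depreciable base = $125,732 − $4,800 = $120,932.
Year 1: DB = ⌊$125,732 × 150%/8⌋ = $23,574; SL = ⌊$120,932/8⌋ = $15,116 → take DB $23,574. Book value $102,158.
Year 2: DB = ⌊$102,158 × 150%/8⌋ = $19,154; SL = ⌊$97,358/7⌋ = $13,908 → take DB $19,154. Book value $83,004.
Year 3: DB = ⌊$83,004 × 150%/8⌋ = $15,563; SL = ⌊$78,204/6⌋ = $13,034 → take DB $15,563. Book value $67,441.
Year 4: DB = ⌊$67,441 × 150%/8⌋ = $12,645; SL = ⌊$62,641/5⌋ = $12,528 → take DB $12,645. Book value $54,796.

$12,645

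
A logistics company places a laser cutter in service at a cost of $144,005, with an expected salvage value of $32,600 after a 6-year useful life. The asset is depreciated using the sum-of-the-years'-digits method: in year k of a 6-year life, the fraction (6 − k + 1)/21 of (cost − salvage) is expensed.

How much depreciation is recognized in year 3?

Depreciable base = $144,005 − $32,600 = $111,405.
Sum of the years' digits = 6+5+4+3+2+1 = 21.
Year 1: $111,405 × 6/21 = $31,830. Book value $112,175.
Year 2: $111,405 × 5/21 = $26,525. Book value $85,650.
Year 3: $111,405 × 4/21 = $21,220. Book value $64,430.

$21,220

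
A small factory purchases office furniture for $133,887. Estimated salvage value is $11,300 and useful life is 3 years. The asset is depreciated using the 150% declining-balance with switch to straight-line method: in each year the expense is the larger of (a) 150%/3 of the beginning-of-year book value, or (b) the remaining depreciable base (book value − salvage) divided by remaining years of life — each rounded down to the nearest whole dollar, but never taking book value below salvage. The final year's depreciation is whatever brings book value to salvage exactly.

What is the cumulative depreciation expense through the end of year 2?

$100,415

Depreciable base = $133,887 − $11,300 = $122,587.
Year 1: DB = ⌊$133,887 × 150%/3⌋ = $66,943; SL = ⌊$122,587/3⌋ = $40,862 → take DB $66,943. Book value $66,944.
Year 2: DB = ⌊$66,944 × 150%/3⌋ = $33,472; SL = ⌊$55,644/2⌋ = $27,822 → take DB $33,472. Book value $33,472.
Accumulated through year 2 = $133,887 − $33,472 = $100,415.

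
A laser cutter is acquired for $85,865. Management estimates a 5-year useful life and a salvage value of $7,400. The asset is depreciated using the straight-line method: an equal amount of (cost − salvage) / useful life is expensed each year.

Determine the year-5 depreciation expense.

Depreciable base = $85,865 − $7,400 = $78,465.
Annual expense = $78,465 / 5 = $15,693.

$15,693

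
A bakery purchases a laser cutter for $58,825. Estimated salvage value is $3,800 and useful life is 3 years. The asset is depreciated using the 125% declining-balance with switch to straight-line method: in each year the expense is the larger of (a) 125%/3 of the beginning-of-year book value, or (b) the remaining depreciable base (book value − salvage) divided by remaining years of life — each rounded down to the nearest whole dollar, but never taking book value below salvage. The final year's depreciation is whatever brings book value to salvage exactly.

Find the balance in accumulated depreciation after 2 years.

$39,767

Depreciable base = $58,825 − $3,800 = $55,025.
Year 1: DB = ⌊$58,825 × 125%/3⌋ = $24,510; SL = ⌊$55,025/3⌋ = $18,341 → take DB $24,510. Book value $34,315.
Year 2: DB = ⌊$34,315 × 125%/3⌋ = $14,297; SL = ⌊$30,515/2⌋ = $15,257 → take SL $15,257. Book value $19,058.
Accumulated through year 2 = $58,825 − $19,058 = $39,767.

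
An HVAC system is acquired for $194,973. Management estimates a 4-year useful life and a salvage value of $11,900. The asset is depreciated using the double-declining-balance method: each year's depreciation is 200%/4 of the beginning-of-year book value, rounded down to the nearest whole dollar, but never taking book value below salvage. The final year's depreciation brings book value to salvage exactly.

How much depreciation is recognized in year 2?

Depreciable base = $194,973 − $11,900 = $183,073.
Year 1: ⌊$194,973 × 200%/4⌋ = $97,486. Book value $97,487.
Year 2: ⌊$97,487 × 200%/4⌋ = $48,743. Book value $48,744.

$48,743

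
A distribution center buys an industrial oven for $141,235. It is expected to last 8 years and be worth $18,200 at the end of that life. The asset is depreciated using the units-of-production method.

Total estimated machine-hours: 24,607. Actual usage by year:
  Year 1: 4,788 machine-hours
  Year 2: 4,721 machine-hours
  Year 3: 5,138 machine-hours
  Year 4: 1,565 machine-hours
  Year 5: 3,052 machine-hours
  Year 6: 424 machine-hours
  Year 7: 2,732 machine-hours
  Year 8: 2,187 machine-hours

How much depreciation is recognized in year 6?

Depreciable base = $141,235 − $18,200 = $123,035.
Rate = $123,035 / 24,607 machine-hours = $5 per machine-hour.
Year 1: 4,788 × $5 = $23,940. Book value $117,295.
Year 2: 4,721 × $5 = $23,605. Book value $93,690.
Year 3: 5,138 × $5 = $25,690. Book value $68,000.
Year 4: 1,565 × $5 = $7,825. Book value $60,175.
Year 5: 3,052 × $5 = $15,260. Book value $44,915.
Year 6: 424 × $5 = $2,120. Book value $42,795.

$2,120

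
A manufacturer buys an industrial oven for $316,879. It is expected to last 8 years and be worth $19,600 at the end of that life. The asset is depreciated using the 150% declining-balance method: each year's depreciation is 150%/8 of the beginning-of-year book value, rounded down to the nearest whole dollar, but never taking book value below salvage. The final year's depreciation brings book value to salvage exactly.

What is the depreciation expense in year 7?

Depreciable base = $316,879 − $19,600 = $297,279.
Year 1: ⌊$316,879 × 150%/8⌋ = $59,414. Book value $257,465.
Year 2: ⌊$257,465 × 150%/8⌋ = $48,274. Book value $209,191.
Year 3: ⌊$209,191 × 150%/8⌋ = $39,223. Book value $169,968.
Year 4: ⌊$169,968 × 150%/8⌋ = $31,869. Book value $138,099.
Year 5: ⌊$138,099 × 150%/8⌋ = $25,893. Book value $112,206.
Year 6: ⌊$112,206 × 150%/8⌋ = $21,038. Book value $91,168.
Year 7: ⌊$91,168 × 150%/8⌋ = $17,094. Book value $74,074.

$17,094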